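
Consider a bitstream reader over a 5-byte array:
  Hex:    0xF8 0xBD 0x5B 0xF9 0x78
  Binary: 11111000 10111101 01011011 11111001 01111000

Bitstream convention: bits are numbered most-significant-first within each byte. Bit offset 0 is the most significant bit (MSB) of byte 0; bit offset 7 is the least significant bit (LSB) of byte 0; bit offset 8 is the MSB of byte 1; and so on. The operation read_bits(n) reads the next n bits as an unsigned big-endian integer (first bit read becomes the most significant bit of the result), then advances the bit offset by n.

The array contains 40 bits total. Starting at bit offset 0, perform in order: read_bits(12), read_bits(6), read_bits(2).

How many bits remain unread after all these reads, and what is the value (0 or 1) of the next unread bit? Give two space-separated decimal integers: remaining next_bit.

Answer: 20 1

Derivation:
Read 1: bits[0:12] width=12 -> value=3979 (bin 111110001011); offset now 12 = byte 1 bit 4; 28 bits remain
Read 2: bits[12:18] width=6 -> value=53 (bin 110101); offset now 18 = byte 2 bit 2; 22 bits remain
Read 3: bits[18:20] width=2 -> value=1 (bin 01); offset now 20 = byte 2 bit 4; 20 bits remain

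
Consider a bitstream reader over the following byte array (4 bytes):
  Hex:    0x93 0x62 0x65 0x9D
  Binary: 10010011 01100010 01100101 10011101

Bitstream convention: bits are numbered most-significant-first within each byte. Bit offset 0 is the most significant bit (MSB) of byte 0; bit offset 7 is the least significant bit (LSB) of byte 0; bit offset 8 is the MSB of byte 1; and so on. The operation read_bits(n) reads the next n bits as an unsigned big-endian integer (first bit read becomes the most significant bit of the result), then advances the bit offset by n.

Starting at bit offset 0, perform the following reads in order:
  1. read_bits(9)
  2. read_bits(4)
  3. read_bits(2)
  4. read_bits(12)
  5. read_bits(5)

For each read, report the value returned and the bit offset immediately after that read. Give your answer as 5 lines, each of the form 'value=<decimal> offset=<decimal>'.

Answer: value=294 offset=9
value=12 offset=13
value=1 offset=15
value=812 offset=27
value=29 offset=32

Derivation:
Read 1: bits[0:9] width=9 -> value=294 (bin 100100110); offset now 9 = byte 1 bit 1; 23 bits remain
Read 2: bits[9:13] width=4 -> value=12 (bin 1100); offset now 13 = byte 1 bit 5; 19 bits remain
Read 3: bits[13:15] width=2 -> value=1 (bin 01); offset now 15 = byte 1 bit 7; 17 bits remain
Read 4: bits[15:27] width=12 -> value=812 (bin 001100101100); offset now 27 = byte 3 bit 3; 5 bits remain
Read 5: bits[27:32] width=5 -> value=29 (bin 11101); offset now 32 = byte 4 bit 0; 0 bits remain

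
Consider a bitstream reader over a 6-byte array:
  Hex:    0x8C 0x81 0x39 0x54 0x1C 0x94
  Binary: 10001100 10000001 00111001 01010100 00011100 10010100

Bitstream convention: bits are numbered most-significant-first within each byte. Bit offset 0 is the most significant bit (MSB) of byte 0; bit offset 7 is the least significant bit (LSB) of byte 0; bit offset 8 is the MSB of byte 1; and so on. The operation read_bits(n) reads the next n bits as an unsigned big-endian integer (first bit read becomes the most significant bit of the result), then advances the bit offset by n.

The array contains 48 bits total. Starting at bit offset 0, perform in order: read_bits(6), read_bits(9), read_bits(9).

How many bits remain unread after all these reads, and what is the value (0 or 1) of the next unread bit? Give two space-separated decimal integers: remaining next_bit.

Answer: 24 0

Derivation:
Read 1: bits[0:6] width=6 -> value=35 (bin 100011); offset now 6 = byte 0 bit 6; 42 bits remain
Read 2: bits[6:15] width=9 -> value=64 (bin 001000000); offset now 15 = byte 1 bit 7; 33 bits remain
Read 3: bits[15:24] width=9 -> value=313 (bin 100111001); offset now 24 = byte 3 bit 0; 24 bits remain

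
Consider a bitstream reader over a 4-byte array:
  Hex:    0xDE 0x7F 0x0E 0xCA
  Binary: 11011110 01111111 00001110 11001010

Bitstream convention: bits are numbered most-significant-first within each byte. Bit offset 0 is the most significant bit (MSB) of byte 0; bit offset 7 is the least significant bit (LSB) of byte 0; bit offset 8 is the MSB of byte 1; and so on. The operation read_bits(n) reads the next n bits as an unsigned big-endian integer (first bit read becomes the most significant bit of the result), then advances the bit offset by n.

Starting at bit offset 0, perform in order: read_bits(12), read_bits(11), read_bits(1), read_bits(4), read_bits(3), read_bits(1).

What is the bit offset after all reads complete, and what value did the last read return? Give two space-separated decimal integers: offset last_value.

Read 1: bits[0:12] width=12 -> value=3559 (bin 110111100111); offset now 12 = byte 1 bit 4; 20 bits remain
Read 2: bits[12:23] width=11 -> value=1927 (bin 11110000111); offset now 23 = byte 2 bit 7; 9 bits remain
Read 3: bits[23:24] width=1 -> value=0 (bin 0); offset now 24 = byte 3 bit 0; 8 bits remain
Read 4: bits[24:28] width=4 -> value=12 (bin 1100); offset now 28 = byte 3 bit 4; 4 bits remain
Read 5: bits[28:31] width=3 -> value=5 (bin 101); offset now 31 = byte 3 bit 7; 1 bits remain
Read 6: bits[31:32] width=1 -> value=0 (bin 0); offset now 32 = byte 4 bit 0; 0 bits remain

Answer: 32 0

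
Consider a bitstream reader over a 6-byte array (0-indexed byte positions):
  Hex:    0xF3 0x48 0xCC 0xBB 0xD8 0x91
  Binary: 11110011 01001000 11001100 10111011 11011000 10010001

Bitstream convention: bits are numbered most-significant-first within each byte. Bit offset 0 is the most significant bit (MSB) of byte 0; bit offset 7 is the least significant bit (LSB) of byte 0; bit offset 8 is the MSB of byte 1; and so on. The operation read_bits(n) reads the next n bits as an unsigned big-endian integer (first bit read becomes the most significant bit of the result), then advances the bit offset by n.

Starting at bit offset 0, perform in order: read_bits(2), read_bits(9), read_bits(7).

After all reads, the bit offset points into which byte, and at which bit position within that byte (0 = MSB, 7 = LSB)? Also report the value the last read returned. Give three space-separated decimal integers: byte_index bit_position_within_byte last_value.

Answer: 2 2 35

Derivation:
Read 1: bits[0:2] width=2 -> value=3 (bin 11); offset now 2 = byte 0 bit 2; 46 bits remain
Read 2: bits[2:11] width=9 -> value=410 (bin 110011010); offset now 11 = byte 1 bit 3; 37 bits remain
Read 3: bits[11:18] width=7 -> value=35 (bin 0100011); offset now 18 = byte 2 bit 2; 30 bits remain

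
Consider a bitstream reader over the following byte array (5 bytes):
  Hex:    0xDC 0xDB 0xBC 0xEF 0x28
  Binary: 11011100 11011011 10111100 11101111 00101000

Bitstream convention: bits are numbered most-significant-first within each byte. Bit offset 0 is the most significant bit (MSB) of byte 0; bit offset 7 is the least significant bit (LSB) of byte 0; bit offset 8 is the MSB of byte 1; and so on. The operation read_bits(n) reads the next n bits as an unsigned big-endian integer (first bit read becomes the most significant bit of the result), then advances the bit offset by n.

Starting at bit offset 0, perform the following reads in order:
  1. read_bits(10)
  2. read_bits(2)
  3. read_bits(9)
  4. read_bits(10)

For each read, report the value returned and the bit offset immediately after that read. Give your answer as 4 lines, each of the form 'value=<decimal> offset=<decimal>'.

Read 1: bits[0:10] width=10 -> value=883 (bin 1101110011); offset now 10 = byte 1 bit 2; 30 bits remain
Read 2: bits[10:12] width=2 -> value=1 (bin 01); offset now 12 = byte 1 bit 4; 28 bits remain
Read 3: bits[12:21] width=9 -> value=375 (bin 101110111); offset now 21 = byte 2 bit 5; 19 bits remain
Read 4: bits[21:31] width=10 -> value=631 (bin 1001110111); offset now 31 = byte 3 bit 7; 9 bits remain

Answer: value=883 offset=10
value=1 offset=12
value=375 offset=21
value=631 offset=31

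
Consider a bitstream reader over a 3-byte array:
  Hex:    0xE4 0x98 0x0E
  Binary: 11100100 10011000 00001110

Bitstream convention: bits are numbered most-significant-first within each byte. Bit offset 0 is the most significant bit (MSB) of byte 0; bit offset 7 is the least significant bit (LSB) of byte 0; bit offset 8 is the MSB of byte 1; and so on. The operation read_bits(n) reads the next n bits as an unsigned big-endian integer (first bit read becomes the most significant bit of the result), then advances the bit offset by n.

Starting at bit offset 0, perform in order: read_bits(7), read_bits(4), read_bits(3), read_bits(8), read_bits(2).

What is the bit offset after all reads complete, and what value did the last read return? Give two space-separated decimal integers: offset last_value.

Answer: 24 2

Derivation:
Read 1: bits[0:7] width=7 -> value=114 (bin 1110010); offset now 7 = byte 0 bit 7; 17 bits remain
Read 2: bits[7:11] width=4 -> value=4 (bin 0100); offset now 11 = byte 1 bit 3; 13 bits remain
Read 3: bits[11:14] width=3 -> value=6 (bin 110); offset now 14 = byte 1 bit 6; 10 bits remain
Read 4: bits[14:22] width=8 -> value=3 (bin 00000011); offset now 22 = byte 2 bit 6; 2 bits remain
Read 5: bits[22:24] width=2 -> value=2 (bin 10); offset now 24 = byte 3 bit 0; 0 bits remain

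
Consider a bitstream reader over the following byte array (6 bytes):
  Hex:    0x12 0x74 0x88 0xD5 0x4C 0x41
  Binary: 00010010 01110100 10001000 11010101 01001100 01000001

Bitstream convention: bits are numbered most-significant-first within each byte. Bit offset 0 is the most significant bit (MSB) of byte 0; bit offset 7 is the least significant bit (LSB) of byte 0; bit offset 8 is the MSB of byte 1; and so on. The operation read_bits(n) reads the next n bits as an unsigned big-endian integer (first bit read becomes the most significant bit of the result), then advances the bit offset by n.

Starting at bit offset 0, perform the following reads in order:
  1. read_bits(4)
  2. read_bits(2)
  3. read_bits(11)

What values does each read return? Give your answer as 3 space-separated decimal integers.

Answer: 1 0 1257

Derivation:
Read 1: bits[0:4] width=4 -> value=1 (bin 0001); offset now 4 = byte 0 bit 4; 44 bits remain
Read 2: bits[4:6] width=2 -> value=0 (bin 00); offset now 6 = byte 0 bit 6; 42 bits remain
Read 3: bits[6:17] width=11 -> value=1257 (bin 10011101001); offset now 17 = byte 2 bit 1; 31 bits remain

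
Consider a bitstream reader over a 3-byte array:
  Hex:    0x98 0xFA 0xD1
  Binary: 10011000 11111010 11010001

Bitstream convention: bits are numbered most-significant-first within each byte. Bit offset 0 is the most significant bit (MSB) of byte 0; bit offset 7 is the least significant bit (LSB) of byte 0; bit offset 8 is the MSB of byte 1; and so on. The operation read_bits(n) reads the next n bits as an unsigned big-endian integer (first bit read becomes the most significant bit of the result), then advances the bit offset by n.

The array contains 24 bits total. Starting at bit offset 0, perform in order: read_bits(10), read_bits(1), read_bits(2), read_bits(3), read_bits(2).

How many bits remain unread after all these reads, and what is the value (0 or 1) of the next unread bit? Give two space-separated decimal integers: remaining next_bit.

Answer: 6 0

Derivation:
Read 1: bits[0:10] width=10 -> value=611 (bin 1001100011); offset now 10 = byte 1 bit 2; 14 bits remain
Read 2: bits[10:11] width=1 -> value=1 (bin 1); offset now 11 = byte 1 bit 3; 13 bits remain
Read 3: bits[11:13] width=2 -> value=3 (bin 11); offset now 13 = byte 1 bit 5; 11 bits remain
Read 4: bits[13:16] width=3 -> value=2 (bin 010); offset now 16 = byte 2 bit 0; 8 bits remain
Read 5: bits[16:18] width=2 -> value=3 (bin 11); offset now 18 = byte 2 bit 2; 6 bits remain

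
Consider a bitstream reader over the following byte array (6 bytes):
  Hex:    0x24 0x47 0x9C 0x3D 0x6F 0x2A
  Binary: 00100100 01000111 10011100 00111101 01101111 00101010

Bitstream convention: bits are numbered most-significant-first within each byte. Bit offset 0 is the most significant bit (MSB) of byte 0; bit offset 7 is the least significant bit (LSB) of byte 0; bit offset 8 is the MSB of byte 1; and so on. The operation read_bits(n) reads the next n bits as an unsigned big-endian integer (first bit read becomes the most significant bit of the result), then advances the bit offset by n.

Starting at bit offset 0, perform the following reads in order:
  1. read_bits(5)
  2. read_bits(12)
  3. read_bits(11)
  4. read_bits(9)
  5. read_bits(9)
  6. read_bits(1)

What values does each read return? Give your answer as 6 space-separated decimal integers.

Answer: 4 2191 451 429 458 1

Derivation:
Read 1: bits[0:5] width=5 -> value=4 (bin 00100); offset now 5 = byte 0 bit 5; 43 bits remain
Read 2: bits[5:17] width=12 -> value=2191 (bin 100010001111); offset now 17 = byte 2 bit 1; 31 bits remain
Read 3: bits[17:28] width=11 -> value=451 (bin 00111000011); offset now 28 = byte 3 bit 4; 20 bits remain
Read 4: bits[28:37] width=9 -> value=429 (bin 110101101); offset now 37 = byte 4 bit 5; 11 bits remain
Read 5: bits[37:46] width=9 -> value=458 (bin 111001010); offset now 46 = byte 5 bit 6; 2 bits remain
Read 6: bits[46:47] width=1 -> value=1 (bin 1); offset now 47 = byte 5 bit 7; 1 bits remain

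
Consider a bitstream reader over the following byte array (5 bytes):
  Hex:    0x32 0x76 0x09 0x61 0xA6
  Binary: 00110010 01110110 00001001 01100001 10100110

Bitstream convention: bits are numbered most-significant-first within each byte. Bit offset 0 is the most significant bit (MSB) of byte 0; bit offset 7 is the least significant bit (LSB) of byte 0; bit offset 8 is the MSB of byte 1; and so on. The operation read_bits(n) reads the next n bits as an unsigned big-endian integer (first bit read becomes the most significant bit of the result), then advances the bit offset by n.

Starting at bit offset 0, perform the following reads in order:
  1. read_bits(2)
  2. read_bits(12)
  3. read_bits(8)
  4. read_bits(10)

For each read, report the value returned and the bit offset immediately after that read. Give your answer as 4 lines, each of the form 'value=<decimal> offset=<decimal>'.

Read 1: bits[0:2] width=2 -> value=0 (bin 00); offset now 2 = byte 0 bit 2; 38 bits remain
Read 2: bits[2:14] width=12 -> value=3229 (bin 110010011101); offset now 14 = byte 1 bit 6; 26 bits remain
Read 3: bits[14:22] width=8 -> value=130 (bin 10000010); offset now 22 = byte 2 bit 6; 18 bits remain
Read 4: bits[22:32] width=10 -> value=353 (bin 0101100001); offset now 32 = byte 4 bit 0; 8 bits remain

Answer: value=0 offset=2
value=3229 offset=14
value=130 offset=22
value=353 offset=32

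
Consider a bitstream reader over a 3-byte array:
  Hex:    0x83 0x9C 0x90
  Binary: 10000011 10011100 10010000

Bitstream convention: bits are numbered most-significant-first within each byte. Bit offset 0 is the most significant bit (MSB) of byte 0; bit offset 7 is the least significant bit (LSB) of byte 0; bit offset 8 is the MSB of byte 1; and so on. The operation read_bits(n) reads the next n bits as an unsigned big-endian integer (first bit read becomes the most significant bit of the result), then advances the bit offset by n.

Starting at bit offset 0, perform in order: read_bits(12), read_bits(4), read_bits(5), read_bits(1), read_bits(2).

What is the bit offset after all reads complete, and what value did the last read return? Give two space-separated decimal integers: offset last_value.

Answer: 24 0

Derivation:
Read 1: bits[0:12] width=12 -> value=2105 (bin 100000111001); offset now 12 = byte 1 bit 4; 12 bits remain
Read 2: bits[12:16] width=4 -> value=12 (bin 1100); offset now 16 = byte 2 bit 0; 8 bits remain
Read 3: bits[16:21] width=5 -> value=18 (bin 10010); offset now 21 = byte 2 bit 5; 3 bits remain
Read 4: bits[21:22] width=1 -> value=0 (bin 0); offset now 22 = byte 2 bit 6; 2 bits remain
Read 5: bits[22:24] width=2 -> value=0 (bin 00); offset now 24 = byte 3 bit 0; 0 bits remain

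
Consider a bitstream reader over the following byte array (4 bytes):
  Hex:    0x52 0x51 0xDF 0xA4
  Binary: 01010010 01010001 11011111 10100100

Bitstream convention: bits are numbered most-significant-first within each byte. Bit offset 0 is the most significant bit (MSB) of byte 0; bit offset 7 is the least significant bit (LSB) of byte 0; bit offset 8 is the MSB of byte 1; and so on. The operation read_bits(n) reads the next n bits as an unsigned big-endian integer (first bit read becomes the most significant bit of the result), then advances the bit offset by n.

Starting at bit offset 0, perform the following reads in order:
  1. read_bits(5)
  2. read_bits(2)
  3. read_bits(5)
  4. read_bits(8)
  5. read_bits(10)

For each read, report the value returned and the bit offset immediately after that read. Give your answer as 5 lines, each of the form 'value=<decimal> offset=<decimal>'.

Read 1: bits[0:5] width=5 -> value=10 (bin 01010); offset now 5 = byte 0 bit 5; 27 bits remain
Read 2: bits[5:7] width=2 -> value=1 (bin 01); offset now 7 = byte 0 bit 7; 25 bits remain
Read 3: bits[7:12] width=5 -> value=5 (bin 00101); offset now 12 = byte 1 bit 4; 20 bits remain
Read 4: bits[12:20] width=8 -> value=29 (bin 00011101); offset now 20 = byte 2 bit 4; 12 bits remain
Read 5: bits[20:30] width=10 -> value=1001 (bin 1111101001); offset now 30 = byte 3 bit 6; 2 bits remain

Answer: value=10 offset=5
value=1 offset=7
value=5 offset=12
value=29 offset=20
value=1001 offset=30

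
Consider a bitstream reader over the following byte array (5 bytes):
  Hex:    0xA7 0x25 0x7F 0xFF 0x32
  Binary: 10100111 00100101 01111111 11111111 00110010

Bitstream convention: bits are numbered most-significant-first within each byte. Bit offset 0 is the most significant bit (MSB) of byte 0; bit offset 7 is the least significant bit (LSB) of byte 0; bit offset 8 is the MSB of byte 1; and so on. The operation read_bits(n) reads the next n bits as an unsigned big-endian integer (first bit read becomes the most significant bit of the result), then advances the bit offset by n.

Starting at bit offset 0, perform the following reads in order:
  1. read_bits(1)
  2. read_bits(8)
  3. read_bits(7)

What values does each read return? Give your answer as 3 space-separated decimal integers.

Read 1: bits[0:1] width=1 -> value=1 (bin 1); offset now 1 = byte 0 bit 1; 39 bits remain
Read 2: bits[1:9] width=8 -> value=78 (bin 01001110); offset now 9 = byte 1 bit 1; 31 bits remain
Read 3: bits[9:16] width=7 -> value=37 (bin 0100101); offset now 16 = byte 2 bit 0; 24 bits remain

Answer: 1 78 37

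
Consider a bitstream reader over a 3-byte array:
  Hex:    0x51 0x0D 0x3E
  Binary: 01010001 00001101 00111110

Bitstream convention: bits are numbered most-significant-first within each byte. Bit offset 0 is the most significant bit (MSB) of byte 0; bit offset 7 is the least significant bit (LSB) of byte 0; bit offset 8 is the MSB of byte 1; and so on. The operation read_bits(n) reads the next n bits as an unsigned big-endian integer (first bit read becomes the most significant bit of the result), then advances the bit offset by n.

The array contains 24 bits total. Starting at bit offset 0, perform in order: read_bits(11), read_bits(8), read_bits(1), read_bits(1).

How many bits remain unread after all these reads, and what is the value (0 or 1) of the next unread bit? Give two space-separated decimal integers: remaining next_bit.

Answer: 3 1

Derivation:
Read 1: bits[0:11] width=11 -> value=648 (bin 01010001000); offset now 11 = byte 1 bit 3; 13 bits remain
Read 2: bits[11:19] width=8 -> value=105 (bin 01101001); offset now 19 = byte 2 bit 3; 5 bits remain
Read 3: bits[19:20] width=1 -> value=1 (bin 1); offset now 20 = byte 2 bit 4; 4 bits remain
Read 4: bits[20:21] width=1 -> value=1 (bin 1); offset now 21 = byte 2 bit 5; 3 bits remain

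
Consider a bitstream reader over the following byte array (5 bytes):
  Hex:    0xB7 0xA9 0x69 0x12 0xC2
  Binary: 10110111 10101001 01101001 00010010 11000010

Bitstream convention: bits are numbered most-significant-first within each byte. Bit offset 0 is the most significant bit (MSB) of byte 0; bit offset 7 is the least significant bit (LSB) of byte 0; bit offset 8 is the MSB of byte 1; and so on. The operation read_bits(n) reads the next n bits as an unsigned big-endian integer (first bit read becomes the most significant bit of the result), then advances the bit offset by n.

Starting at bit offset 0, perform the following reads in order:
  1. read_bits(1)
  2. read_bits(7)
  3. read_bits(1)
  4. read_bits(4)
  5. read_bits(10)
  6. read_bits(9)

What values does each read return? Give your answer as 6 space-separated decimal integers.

Read 1: bits[0:1] width=1 -> value=1 (bin 1); offset now 1 = byte 0 bit 1; 39 bits remain
Read 2: bits[1:8] width=7 -> value=55 (bin 0110111); offset now 8 = byte 1 bit 0; 32 bits remain
Read 3: bits[8:9] width=1 -> value=1 (bin 1); offset now 9 = byte 1 bit 1; 31 bits remain
Read 4: bits[9:13] width=4 -> value=5 (bin 0101); offset now 13 = byte 1 bit 5; 27 bits remain
Read 5: bits[13:23] width=10 -> value=180 (bin 0010110100); offset now 23 = byte 2 bit 7; 17 bits remain
Read 6: bits[23:32] width=9 -> value=274 (bin 100010010); offset now 32 = byte 4 bit 0; 8 bits remain

Answer: 1 55 1 5 180 274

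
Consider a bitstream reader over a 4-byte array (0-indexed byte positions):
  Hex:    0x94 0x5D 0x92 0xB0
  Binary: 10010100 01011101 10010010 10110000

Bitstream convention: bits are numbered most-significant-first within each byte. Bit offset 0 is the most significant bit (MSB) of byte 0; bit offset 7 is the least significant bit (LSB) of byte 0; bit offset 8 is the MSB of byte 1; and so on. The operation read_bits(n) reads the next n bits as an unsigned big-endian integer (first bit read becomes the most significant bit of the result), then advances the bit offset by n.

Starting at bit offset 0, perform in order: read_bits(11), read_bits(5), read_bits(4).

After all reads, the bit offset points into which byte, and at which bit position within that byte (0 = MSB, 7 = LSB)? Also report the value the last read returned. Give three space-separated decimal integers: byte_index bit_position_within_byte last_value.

Read 1: bits[0:11] width=11 -> value=1186 (bin 10010100010); offset now 11 = byte 1 bit 3; 21 bits remain
Read 2: bits[11:16] width=5 -> value=29 (bin 11101); offset now 16 = byte 2 bit 0; 16 bits remain
Read 3: bits[16:20] width=4 -> value=9 (bin 1001); offset now 20 = byte 2 bit 4; 12 bits remain

Answer: 2 4 9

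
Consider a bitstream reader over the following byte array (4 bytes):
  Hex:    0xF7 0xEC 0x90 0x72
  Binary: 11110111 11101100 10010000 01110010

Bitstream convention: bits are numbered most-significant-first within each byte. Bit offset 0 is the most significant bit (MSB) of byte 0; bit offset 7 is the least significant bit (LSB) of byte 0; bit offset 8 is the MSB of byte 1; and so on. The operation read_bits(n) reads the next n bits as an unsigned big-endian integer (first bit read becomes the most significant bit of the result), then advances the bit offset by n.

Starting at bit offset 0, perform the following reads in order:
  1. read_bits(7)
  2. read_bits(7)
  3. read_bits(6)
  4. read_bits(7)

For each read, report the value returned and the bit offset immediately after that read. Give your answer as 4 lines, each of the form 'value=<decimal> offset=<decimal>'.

Read 1: bits[0:7] width=7 -> value=123 (bin 1111011); offset now 7 = byte 0 bit 7; 25 bits remain
Read 2: bits[7:14] width=7 -> value=123 (bin 1111011); offset now 14 = byte 1 bit 6; 18 bits remain
Read 3: bits[14:20] width=6 -> value=9 (bin 001001); offset now 20 = byte 2 bit 4; 12 bits remain
Read 4: bits[20:27] width=7 -> value=3 (bin 0000011); offset now 27 = byte 3 bit 3; 5 bits remain

Answer: value=123 offset=7
value=123 offset=14
value=9 offset=20
value=3 offset=27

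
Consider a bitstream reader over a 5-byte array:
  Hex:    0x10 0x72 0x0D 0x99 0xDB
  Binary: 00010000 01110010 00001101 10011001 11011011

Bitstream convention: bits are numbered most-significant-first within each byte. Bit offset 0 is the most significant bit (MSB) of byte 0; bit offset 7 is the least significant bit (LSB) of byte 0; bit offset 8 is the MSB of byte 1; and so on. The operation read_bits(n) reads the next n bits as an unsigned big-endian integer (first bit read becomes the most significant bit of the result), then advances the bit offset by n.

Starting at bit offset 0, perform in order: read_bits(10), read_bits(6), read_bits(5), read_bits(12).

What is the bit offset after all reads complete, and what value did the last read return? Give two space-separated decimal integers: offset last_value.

Answer: 33 2867

Derivation:
Read 1: bits[0:10] width=10 -> value=65 (bin 0001000001); offset now 10 = byte 1 bit 2; 30 bits remain
Read 2: bits[10:16] width=6 -> value=50 (bin 110010); offset now 16 = byte 2 bit 0; 24 bits remain
Read 3: bits[16:21] width=5 -> value=1 (bin 00001); offset now 21 = byte 2 bit 5; 19 bits remain
Read 4: bits[21:33] width=12 -> value=2867 (bin 101100110011); offset now 33 = byte 4 bit 1; 7 bits remain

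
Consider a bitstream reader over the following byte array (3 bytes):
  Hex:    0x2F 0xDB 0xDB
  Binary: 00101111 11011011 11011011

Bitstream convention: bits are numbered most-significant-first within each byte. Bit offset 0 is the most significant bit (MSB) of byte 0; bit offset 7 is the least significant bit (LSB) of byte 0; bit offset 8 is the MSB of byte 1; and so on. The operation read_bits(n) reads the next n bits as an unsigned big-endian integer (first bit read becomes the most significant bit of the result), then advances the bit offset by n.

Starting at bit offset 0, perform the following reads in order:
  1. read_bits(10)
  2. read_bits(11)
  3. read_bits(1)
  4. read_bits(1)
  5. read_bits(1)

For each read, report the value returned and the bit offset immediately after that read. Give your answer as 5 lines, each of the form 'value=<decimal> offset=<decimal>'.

Answer: value=191 offset=10
value=891 offset=21
value=0 offset=22
value=1 offset=23
value=1 offset=24

Derivation:
Read 1: bits[0:10] width=10 -> value=191 (bin 0010111111); offset now 10 = byte 1 bit 2; 14 bits remain
Read 2: bits[10:21] width=11 -> value=891 (bin 01101111011); offset now 21 = byte 2 bit 5; 3 bits remain
Read 3: bits[21:22] width=1 -> value=0 (bin 0); offset now 22 = byte 2 bit 6; 2 bits remain
Read 4: bits[22:23] width=1 -> value=1 (bin 1); offset now 23 = byte 2 bit 7; 1 bits remain
Read 5: bits[23:24] width=1 -> value=1 (bin 1); offset now 24 = byte 3 bit 0; 0 bits remain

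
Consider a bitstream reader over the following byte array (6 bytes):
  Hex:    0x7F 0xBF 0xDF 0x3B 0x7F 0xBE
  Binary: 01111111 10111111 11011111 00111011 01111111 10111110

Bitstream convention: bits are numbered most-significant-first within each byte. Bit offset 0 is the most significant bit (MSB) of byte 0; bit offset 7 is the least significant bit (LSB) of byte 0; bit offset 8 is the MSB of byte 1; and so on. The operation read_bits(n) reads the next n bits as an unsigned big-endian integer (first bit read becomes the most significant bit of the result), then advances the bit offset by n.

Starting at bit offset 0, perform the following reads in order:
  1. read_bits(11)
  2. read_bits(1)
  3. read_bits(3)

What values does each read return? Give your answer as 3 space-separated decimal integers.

Read 1: bits[0:11] width=11 -> value=1021 (bin 01111111101); offset now 11 = byte 1 bit 3; 37 bits remain
Read 2: bits[11:12] width=1 -> value=1 (bin 1); offset now 12 = byte 1 bit 4; 36 bits remain
Read 3: bits[12:15] width=3 -> value=7 (bin 111); offset now 15 = byte 1 bit 7; 33 bits remain

Answer: 1021 1 7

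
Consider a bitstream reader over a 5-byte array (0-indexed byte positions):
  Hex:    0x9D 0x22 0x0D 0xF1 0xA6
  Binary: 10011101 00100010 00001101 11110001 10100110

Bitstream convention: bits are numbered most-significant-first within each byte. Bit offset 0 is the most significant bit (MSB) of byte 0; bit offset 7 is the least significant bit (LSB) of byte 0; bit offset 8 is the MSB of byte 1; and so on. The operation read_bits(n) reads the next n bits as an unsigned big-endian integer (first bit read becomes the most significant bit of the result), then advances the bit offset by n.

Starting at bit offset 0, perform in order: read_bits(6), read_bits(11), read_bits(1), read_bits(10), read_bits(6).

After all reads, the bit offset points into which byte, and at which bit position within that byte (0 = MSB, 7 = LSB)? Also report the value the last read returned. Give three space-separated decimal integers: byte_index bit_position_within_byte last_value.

Read 1: bits[0:6] width=6 -> value=39 (bin 100111); offset now 6 = byte 0 bit 6; 34 bits remain
Read 2: bits[6:17] width=11 -> value=580 (bin 01001000100); offset now 17 = byte 2 bit 1; 23 bits remain
Read 3: bits[17:18] width=1 -> value=0 (bin 0); offset now 18 = byte 2 bit 2; 22 bits remain
Read 4: bits[18:28] width=10 -> value=223 (bin 0011011111); offset now 28 = byte 3 bit 4; 12 bits remain
Read 5: bits[28:34] width=6 -> value=6 (bin 000110); offset now 34 = byte 4 bit 2; 6 bits remain

Answer: 4 2 6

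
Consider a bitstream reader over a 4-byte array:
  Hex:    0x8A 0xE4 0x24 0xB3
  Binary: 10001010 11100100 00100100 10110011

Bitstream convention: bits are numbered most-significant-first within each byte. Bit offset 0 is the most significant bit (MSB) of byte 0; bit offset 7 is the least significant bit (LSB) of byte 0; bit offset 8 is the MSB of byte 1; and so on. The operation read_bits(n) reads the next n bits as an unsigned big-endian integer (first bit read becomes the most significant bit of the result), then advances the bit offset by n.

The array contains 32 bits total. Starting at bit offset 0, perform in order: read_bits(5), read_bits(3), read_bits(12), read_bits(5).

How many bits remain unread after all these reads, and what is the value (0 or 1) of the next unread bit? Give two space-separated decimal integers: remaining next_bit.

Answer: 7 0

Derivation:
Read 1: bits[0:5] width=5 -> value=17 (bin 10001); offset now 5 = byte 0 bit 5; 27 bits remain
Read 2: bits[5:8] width=3 -> value=2 (bin 010); offset now 8 = byte 1 bit 0; 24 bits remain
Read 3: bits[8:20] width=12 -> value=3650 (bin 111001000010); offset now 20 = byte 2 bit 4; 12 bits remain
Read 4: bits[20:25] width=5 -> value=9 (bin 01001); offset now 25 = byte 3 bit 1; 7 bits remain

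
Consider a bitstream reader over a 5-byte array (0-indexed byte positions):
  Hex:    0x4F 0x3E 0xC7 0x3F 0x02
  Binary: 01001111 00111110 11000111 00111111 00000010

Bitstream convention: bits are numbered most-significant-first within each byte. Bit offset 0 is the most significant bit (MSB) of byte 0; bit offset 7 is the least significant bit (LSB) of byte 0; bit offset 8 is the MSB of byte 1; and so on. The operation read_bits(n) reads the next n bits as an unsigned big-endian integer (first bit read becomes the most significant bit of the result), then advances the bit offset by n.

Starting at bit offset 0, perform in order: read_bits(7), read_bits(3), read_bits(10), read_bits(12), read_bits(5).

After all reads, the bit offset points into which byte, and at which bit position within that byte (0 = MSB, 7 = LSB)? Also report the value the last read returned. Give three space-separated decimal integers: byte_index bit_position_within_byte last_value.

Answer: 4 5 0

Derivation:
Read 1: bits[0:7] width=7 -> value=39 (bin 0100111); offset now 7 = byte 0 bit 7; 33 bits remain
Read 2: bits[7:10] width=3 -> value=4 (bin 100); offset now 10 = byte 1 bit 2; 30 bits remain
Read 3: bits[10:20] width=10 -> value=1004 (bin 1111101100); offset now 20 = byte 2 bit 4; 20 bits remain
Read 4: bits[20:32] width=12 -> value=1855 (bin 011100111111); offset now 32 = byte 4 bit 0; 8 bits remain
Read 5: bits[32:37] width=5 -> value=0 (bin 00000); offset now 37 = byte 4 bit 5; 3 bits remain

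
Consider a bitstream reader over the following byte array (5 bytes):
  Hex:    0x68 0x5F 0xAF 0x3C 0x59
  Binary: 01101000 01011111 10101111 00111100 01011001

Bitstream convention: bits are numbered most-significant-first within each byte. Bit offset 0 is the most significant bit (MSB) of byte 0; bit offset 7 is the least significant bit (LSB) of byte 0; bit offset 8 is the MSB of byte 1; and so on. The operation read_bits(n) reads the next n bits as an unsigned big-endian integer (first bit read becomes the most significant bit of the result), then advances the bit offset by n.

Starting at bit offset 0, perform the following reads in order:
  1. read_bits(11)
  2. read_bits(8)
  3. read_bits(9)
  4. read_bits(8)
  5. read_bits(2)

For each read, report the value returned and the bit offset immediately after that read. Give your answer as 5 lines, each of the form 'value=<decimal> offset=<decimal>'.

Read 1: bits[0:11] width=11 -> value=834 (bin 01101000010); offset now 11 = byte 1 bit 3; 29 bits remain
Read 2: bits[11:19] width=8 -> value=253 (bin 11111101); offset now 19 = byte 2 bit 3; 21 bits remain
Read 3: bits[19:28] width=9 -> value=243 (bin 011110011); offset now 28 = byte 3 bit 4; 12 bits remain
Read 4: bits[28:36] width=8 -> value=197 (bin 11000101); offset now 36 = byte 4 bit 4; 4 bits remain
Read 5: bits[36:38] width=2 -> value=2 (bin 10); offset now 38 = byte 4 bit 6; 2 bits remain

Answer: value=834 offset=11
value=253 offset=19
value=243 offset=28
value=197 offset=36
value=2 offset=38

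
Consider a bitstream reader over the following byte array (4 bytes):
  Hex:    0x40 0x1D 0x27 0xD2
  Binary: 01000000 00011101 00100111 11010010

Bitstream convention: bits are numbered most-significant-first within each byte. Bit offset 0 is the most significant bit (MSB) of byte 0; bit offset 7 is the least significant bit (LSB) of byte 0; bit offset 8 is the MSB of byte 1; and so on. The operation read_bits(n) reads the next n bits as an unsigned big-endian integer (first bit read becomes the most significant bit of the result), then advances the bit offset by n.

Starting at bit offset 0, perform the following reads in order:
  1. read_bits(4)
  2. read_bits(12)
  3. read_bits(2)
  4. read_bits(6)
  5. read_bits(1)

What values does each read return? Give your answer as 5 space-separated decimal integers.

Answer: 4 29 0 39 1

Derivation:
Read 1: bits[0:4] width=4 -> value=4 (bin 0100); offset now 4 = byte 0 bit 4; 28 bits remain
Read 2: bits[4:16] width=12 -> value=29 (bin 000000011101); offset now 16 = byte 2 bit 0; 16 bits remain
Read 3: bits[16:18] width=2 -> value=0 (bin 00); offset now 18 = byte 2 bit 2; 14 bits remain
Read 4: bits[18:24] width=6 -> value=39 (bin 100111); offset now 24 = byte 3 bit 0; 8 bits remain
Read 5: bits[24:25] width=1 -> value=1 (bin 1); offset now 25 = byte 3 bit 1; 7 bits remain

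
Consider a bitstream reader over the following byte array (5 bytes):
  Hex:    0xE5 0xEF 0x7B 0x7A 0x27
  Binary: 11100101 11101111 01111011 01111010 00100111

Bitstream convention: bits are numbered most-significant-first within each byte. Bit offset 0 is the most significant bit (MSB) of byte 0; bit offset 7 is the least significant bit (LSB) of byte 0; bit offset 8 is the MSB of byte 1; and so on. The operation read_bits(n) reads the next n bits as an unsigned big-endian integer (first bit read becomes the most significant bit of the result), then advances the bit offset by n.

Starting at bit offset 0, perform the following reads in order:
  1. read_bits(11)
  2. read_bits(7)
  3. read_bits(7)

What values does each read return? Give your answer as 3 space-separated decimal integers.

Read 1: bits[0:11] width=11 -> value=1839 (bin 11100101111); offset now 11 = byte 1 bit 3; 29 bits remain
Read 2: bits[11:18] width=7 -> value=61 (bin 0111101); offset now 18 = byte 2 bit 2; 22 bits remain
Read 3: bits[18:25] width=7 -> value=118 (bin 1110110); offset now 25 = byte 3 bit 1; 15 bits remain

Answer: 1839 61 118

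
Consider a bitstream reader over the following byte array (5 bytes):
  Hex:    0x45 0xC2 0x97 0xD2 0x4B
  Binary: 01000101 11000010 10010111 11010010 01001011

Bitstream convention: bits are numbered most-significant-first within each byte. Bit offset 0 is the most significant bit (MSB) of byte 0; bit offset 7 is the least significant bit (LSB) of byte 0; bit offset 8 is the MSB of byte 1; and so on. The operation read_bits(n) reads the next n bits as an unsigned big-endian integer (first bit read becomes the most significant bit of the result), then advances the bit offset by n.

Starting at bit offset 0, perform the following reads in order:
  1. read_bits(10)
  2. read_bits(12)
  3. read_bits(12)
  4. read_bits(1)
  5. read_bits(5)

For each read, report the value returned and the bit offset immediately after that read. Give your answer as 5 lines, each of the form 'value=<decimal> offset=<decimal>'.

Read 1: bits[0:10] width=10 -> value=279 (bin 0100010111); offset now 10 = byte 1 bit 2; 30 bits remain
Read 2: bits[10:22] width=12 -> value=165 (bin 000010100101); offset now 22 = byte 2 bit 6; 18 bits remain
Read 3: bits[22:34] width=12 -> value=3913 (bin 111101001001); offset now 34 = byte 4 bit 2; 6 bits remain
Read 4: bits[34:35] width=1 -> value=0 (bin 0); offset now 35 = byte 4 bit 3; 5 bits remain
Read 5: bits[35:40] width=5 -> value=11 (bin 01011); offset now 40 = byte 5 bit 0; 0 bits remain

Answer: value=279 offset=10
value=165 offset=22
value=3913 offset=34
value=0 offset=35
value=11 offset=40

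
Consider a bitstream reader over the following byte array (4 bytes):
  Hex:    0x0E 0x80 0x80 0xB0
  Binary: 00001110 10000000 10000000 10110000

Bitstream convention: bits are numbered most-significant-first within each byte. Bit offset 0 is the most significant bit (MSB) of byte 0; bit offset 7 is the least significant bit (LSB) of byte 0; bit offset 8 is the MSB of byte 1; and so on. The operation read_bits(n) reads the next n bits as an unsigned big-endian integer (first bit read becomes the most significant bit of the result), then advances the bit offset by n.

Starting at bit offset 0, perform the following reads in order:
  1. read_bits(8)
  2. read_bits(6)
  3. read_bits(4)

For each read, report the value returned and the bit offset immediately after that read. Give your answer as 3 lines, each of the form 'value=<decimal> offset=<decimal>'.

Read 1: bits[0:8] width=8 -> value=14 (bin 00001110); offset now 8 = byte 1 bit 0; 24 bits remain
Read 2: bits[8:14] width=6 -> value=32 (bin 100000); offset now 14 = byte 1 bit 6; 18 bits remain
Read 3: bits[14:18] width=4 -> value=2 (bin 0010); offset now 18 = byte 2 bit 2; 14 bits remain

Answer: value=14 offset=8
value=32 offset=14
value=2 offset=18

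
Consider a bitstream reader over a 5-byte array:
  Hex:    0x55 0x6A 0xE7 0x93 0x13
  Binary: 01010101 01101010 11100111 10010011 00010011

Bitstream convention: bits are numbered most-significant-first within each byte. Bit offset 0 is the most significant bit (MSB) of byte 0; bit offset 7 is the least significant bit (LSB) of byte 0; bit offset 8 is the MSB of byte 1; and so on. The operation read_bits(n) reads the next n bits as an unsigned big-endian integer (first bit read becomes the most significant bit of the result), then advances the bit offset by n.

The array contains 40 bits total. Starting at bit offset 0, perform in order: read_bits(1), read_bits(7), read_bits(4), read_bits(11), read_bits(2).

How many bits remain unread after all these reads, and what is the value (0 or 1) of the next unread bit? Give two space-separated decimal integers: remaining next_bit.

Read 1: bits[0:1] width=1 -> value=0 (bin 0); offset now 1 = byte 0 bit 1; 39 bits remain
Read 2: bits[1:8] width=7 -> value=85 (bin 1010101); offset now 8 = byte 1 bit 0; 32 bits remain
Read 3: bits[8:12] width=4 -> value=6 (bin 0110); offset now 12 = byte 1 bit 4; 28 bits remain
Read 4: bits[12:23] width=11 -> value=1395 (bin 10101110011); offset now 23 = byte 2 bit 7; 17 bits remain
Read 5: bits[23:25] width=2 -> value=3 (bin 11); offset now 25 = byte 3 bit 1; 15 bits remain

Answer: 15 0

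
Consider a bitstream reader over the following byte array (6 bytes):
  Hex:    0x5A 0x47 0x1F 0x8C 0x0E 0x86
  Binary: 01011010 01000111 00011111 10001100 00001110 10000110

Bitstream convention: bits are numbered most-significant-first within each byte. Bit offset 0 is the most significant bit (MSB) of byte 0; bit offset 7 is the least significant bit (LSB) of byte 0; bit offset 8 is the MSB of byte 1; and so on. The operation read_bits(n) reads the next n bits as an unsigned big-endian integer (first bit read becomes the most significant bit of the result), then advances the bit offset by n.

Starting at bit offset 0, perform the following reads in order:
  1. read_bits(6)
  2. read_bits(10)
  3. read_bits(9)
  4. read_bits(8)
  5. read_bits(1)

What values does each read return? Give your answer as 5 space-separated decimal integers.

Answer: 22 583 63 24 0

Derivation:
Read 1: bits[0:6] width=6 -> value=22 (bin 010110); offset now 6 = byte 0 bit 6; 42 bits remain
Read 2: bits[6:16] width=10 -> value=583 (bin 1001000111); offset now 16 = byte 2 bit 0; 32 bits remain
Read 3: bits[16:25] width=9 -> value=63 (bin 000111111); offset now 25 = byte 3 bit 1; 23 bits remain
Read 4: bits[25:33] width=8 -> value=24 (bin 00011000); offset now 33 = byte 4 bit 1; 15 bits remain
Read 5: bits[33:34] width=1 -> value=0 (bin 0); offset now 34 = byte 4 bit 2; 14 bits remain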